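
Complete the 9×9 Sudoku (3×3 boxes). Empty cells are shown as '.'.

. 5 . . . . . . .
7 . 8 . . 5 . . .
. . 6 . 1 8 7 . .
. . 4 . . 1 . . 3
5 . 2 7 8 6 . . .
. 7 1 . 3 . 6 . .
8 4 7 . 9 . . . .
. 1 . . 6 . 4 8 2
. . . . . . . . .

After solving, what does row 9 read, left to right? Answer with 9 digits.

265843917

R6C1 = 9 (sole candidate).
R8C1 = 3 (sole candidate).
R8C4 = 5 (sole candidate).
R8C6 = 7 (sole candidate).
R4C1 = 6 (sole candidate).
R4C2 = 8 (sole candidate).
R5C2 = 3 (sole candidate).
R8C3 = 9 (sole candidate).
R9C1 = 2: row 9 has {}; col 1 has {3,5,6,7,8,9}; box has {1,3,4,7,8,9} → only 2 remains.
R9C2 = 6: row 9 has {2}; col 2 has {1,3,4,5,7,8}; box has {1,2,3,4,7,8,9} → only 6 remains.
R9C3 = 5: row 9 has {2,6}; col 3 has {1,2,4,6,7,8,9}; box has {1,2,3,4,6,7,8,9} → only 5 remains.
R9C5 = 4: row 9 has {2,5,6}; col 5 has {1,3,6,8,9}; box has {5,6,7,9} → only 4 remains.
R9C6 = 3: row 9 has {2,4,5,6}; col 6 has {1,5,6,7,8}; box has {4,5,6,7,9} → only 3 remains.
R1C3 = 3 (sole candidate).
R2C5 = 2 (sole candidate).
R3C1 = 4 (sole candidate).
R4C5 = 5 (sole candidate).
R7C6 = 2 (sole candidate).
R1C1 = 1 (sole candidate).
R1C5 = 7 (sole candidate).
R2C2 = 9 (sole candidate).
R3C2 = 2 (sole candidate).
R6C6 = 4 (sole candidate).
R7C4 = 1 (sole candidate).
R9C4 = 8: row 9 has {2,3,4,5,6}; col 4 has {1,5,7}; box has {1,2,3,4,5,6,7,9} → only 8 remains.
R1C6 = 9 (sole candidate).
R3C4 = 3 (sole candidate).
R6C4 = 2 (sole candidate).
R6C8 = 5 (sole candidate).
R6C9 = 8 (sole candidate).
R3C8 = 9 (sole candidate).
R3C9 = 5 (sole candidate).
R4C4 = 9 (sole candidate).
R4C7 = 2 (sole candidate).
R4C8 = 7 (sole candidate).
R7C9 = 6 (sole candidate).
R9C8 = 1: row 9 has {2,3,4,5,6,8}; col 8 has {5,7,8,9}; box has {2,4,6,8} → only 1 remains.
R1C7 = 8 (sole candidate).
R1C9 = 4 (sole candidate).
R2C9 = 1 (sole candidate).
R5C8 = 4 (sole candidate).
R5C9 = 9 (sole candidate).
R7C8 = 3 (sole candidate).
R9C7 = 9: row 9 has {1,2,3,4,5,6,8}; col 7 has {2,4,6,7,8}; box has {1,2,3,4,6,8} → only 9 remains.
R9C9 = 7: row 9 has {1,2,3,4,5,6,8,9}; col 9 has {1,2,3,4,5,6,8,9}; box has {1,2,3,4,6,8,9} → only 7 remains.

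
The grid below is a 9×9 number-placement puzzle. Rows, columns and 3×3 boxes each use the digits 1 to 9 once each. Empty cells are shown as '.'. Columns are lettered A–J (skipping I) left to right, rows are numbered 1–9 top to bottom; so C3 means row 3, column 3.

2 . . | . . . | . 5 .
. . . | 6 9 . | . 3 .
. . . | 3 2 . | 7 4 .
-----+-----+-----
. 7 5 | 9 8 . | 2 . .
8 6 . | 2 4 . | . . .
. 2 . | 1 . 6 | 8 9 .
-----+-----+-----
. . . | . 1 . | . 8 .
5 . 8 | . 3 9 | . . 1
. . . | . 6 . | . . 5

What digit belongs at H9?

E1 = 7 (sole candidate).
G2 = 1 (sole candidate).
F4 = 3 (sole candidate).
E6 = 5 (sole candidate).
B8 = 4 (sole candidate).
D8 = 7 (sole candidate).
G8 = 6 (sole candidate).
H8 = 2 (sole candidate).
H9 = 7: row 9 has {5,6}; col 8 has {2,3,4,5,8,9}; box has {1,2,5,6,8} → only 7 remains.

7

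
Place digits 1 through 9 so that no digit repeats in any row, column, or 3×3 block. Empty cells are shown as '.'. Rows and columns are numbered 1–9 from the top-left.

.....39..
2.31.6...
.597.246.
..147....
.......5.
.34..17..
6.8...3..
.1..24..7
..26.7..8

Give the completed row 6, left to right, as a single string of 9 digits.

row 2, column 9 = 5 (sole candidate).
row 3, column 5 = 8 (sole candidate).
row 8, column 3 = 5 (sole candidate).
row 8, column 7 = 6 (sole candidate).
row 8, column 8 = 9 (sole candidate).
row 1, column 4 = 5 (sole candidate).
row 1, column 5 = 4 (sole candidate).
row 2, column 5 = 9 (sole candidate).
row 2, column 7 = 8 (sole candidate).
row 2, column 8 = 7 (sole candidate).
row 3, column 1 = 1 (sole candidate).
row 3, column 9 = 3 (sole candidate).
row 4, column 7 = 2 (sole candidate).
row 5, column 7 = 1 (sole candidate).
row 6, column 8 = 8: row 6 has {1,3,4,7}; col 8 has {5,6,7,9}; box has {1,2,5,7} → only 8 remains.
row 7, column 4 = 9 (sole candidate).
row 7, column 6 = 5 (sole candidate).
row 8, column 1 = 3 (sole candidate).
row 8, column 4 = 8 (sole candidate).
row 9, column 7 = 5 (sole candidate).
row 2, column 2 = 4 (sole candidate).
row 4, column 8 = 3 (sole candidate).
row 6, column 4 = 2: row 6 has {1,3,4,7,8}; col 4 has {1,4,5,6,7,8,9}; box has {1,4,7} → only 2 remains.
row 7, column 2 = 7 (sole candidate).
row 7, column 5 = 1 (sole candidate).
row 9, column 2 = 9 (sole candidate).
row 9, column 5 = 3 (sole candidate).
row 5, column 4 = 3 (sole candidate).
row 5, column 5 = 6 (sole candidate).
row 6, column 5 = 5: row 6 has {1,2,3,4,7,8}; col 5 has {1,2,3,4,6,7,8,9}; box has {1,2,3,4,6,7} → only 5 remains.
row 9, column 1 = 4 (sole candidate).
row 9, column 8 = 1 (sole candidate).
row 1, column 8 = 2 (sole candidate).
row 1, column 9 = 1 (sole candidate).
row 5, column 3 = 7 (sole candidate).
row 6, column 1 = 9: row 6 has {1,2,3,4,5,7,8}; col 1 has {1,2,3,4,6}; box has {1,3,4,7} → only 9 remains.
row 6, column 9 = 6: row 6 has {1,2,3,4,5,7,8,9}; col 9 has {1,3,5,7,8}; box has {1,2,3,5,7,8} → only 6 remains.

934251786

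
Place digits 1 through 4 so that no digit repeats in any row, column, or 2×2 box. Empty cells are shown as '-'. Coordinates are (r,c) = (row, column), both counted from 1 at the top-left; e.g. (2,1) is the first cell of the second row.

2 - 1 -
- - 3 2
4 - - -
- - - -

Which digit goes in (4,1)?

3

(1,4) = 4 (sole candidate).
(2,1) = 1 (sole candidate).
(2,2) = 4 (sole candidate).
(3,3) = 2 (sole candidate).
(4,1) = 3: row 4 has {}; col 1 has {1,2,4}; box has {4} → only 3 remains.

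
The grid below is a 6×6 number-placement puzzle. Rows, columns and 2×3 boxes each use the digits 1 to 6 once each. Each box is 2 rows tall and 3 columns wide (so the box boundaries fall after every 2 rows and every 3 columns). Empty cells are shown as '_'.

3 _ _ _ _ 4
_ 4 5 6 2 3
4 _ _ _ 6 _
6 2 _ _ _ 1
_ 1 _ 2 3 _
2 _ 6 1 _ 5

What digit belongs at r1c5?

1

r1c2 = 6 (sole candidate).
r1c4 = 5 (sole candidate).
r1c5 = 1: row 1 has {3,4,5,6}; col 5 has {2,3,6}; box has {2,3,4,5,6} → only 1 remains.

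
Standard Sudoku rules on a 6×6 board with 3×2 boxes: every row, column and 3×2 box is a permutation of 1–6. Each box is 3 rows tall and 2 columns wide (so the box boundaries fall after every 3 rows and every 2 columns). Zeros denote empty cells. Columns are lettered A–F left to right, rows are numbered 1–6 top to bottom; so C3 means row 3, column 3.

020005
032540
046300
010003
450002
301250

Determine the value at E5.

1

C1 = 4 (sole candidate).
D1 = 1 (sole candidate).
F3 = 1 (sole candidate).
C4 = 5 (sole candidate).
E4 = 6 (sole candidate).
C5 = 3 (sole candidate).
D5 = 6 (sole candidate).
E5 = 1: row 5 has {2,3,4,5,6}; col 5 has {4,5,6}; box has {2,3,5,6} → only 1 remains.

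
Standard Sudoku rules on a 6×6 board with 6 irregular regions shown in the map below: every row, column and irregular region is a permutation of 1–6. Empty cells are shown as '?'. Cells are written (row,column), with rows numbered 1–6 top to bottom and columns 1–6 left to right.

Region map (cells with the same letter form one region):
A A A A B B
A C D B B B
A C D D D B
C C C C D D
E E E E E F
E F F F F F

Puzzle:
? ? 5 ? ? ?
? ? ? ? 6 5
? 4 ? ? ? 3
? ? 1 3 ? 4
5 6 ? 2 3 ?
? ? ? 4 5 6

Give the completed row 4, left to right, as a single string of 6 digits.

651324

(2,2) = 2: row 2 has {5,6}; col 2 has {4,6}; region has {1,3,4} → only 2 remains.
(2,3) = 3: row 2 has {2,5,6}; col 3 has {1,5}; region has {4} → only 3 remains.
(2,4) = 1: row 2 has {2,3,5,6}; col 4 has {2,3,4}; region has {3,5,6} → only 1 remains.
(4,1) = 6: row 4 has {1,3,4}; col 1 has {5}; region has {1,2,3,4} → only 6 remains.
(4,2) = 5: row 4 has {1,3,4,6}; col 2 has {2,4,6}; region has {1,2,3,4,6} → only 5 remains.
(4,5) = 2: row 4 has {1,3,4,5,6}; col 5 has {3,5,6}; region has {3,4} → only 2 remains.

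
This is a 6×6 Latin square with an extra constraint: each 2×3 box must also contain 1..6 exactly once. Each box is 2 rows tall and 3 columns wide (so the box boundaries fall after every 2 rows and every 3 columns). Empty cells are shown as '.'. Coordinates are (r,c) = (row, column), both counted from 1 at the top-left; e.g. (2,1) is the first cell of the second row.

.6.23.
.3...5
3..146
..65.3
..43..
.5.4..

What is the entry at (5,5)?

(2,4) = 6: row 2 has {3,5}; col 4 has {1,2,3,4,5}; box has {2,3,5} → only 6 remains.
(2,5) = 1: row 2 has {3,5,6}; col 5 has {3,4}; box has {2,3,5,6} → only 1 remains.
(3,2) = 2: row 3 has {1,3,4,6}; col 2 has {3,5,6}; box has {3,6} → only 2 remains.
(3,3) = 5: row 3 has {1,2,3,4,6}; col 3 has {4,6}; box has {2,3,6} → only 5 remains.
(4,5) = 2: row 4 has {3,5,6}; col 5 has {1,3,4}; box has {1,3,4,5,6} → only 2 remains.
(5,2) = 1: row 5 has {3,4}; col 2 has {2,3,5,6}; box has {4,5} → only 1 remains.
(5,6) = 2: row 5 has {1,3,4}; col 6 has {3,5,6}; box has {3,4} → only 2 remains.
(6,5) = 6: row 6 has {4,5}; col 5 has {1,2,3,4}; box has {2,3,4} → only 6 remains.
(6,6) = 1: row 6 has {4,5,6}; col 6 has {2,3,5,6}; box has {2,3,4,6} → only 1 remains.
(1,3) = 1: row 1 has {2,3,6}; col 3 has {4,5,6}; box has {3,6} → only 1 remains.
(1,6) = 4: row 1 has {1,2,3,6}; col 6 has {1,2,3,5,6}; box has {1,2,3,5,6} → only 4 remains.
(2,3) = 2: row 2 has {1,3,5,6}; col 3 has {1,4,5,6}; box has {1,3,6} → only 2 remains.
(4,2) = 4: row 4 has {2,3,5,6}; col 2 has {1,2,3,5,6}; box has {2,3,5,6} → only 4 remains.
(5,1) = 6: row 5 has {1,2,3,4}; col 1 has {3}; box has {1,4,5} → only 6 remains.
(5,5) = 5: row 5 has {1,2,3,4,6}; col 5 has {1,2,3,4,6}; box has {1,2,3,4,6} → only 5 remains.

5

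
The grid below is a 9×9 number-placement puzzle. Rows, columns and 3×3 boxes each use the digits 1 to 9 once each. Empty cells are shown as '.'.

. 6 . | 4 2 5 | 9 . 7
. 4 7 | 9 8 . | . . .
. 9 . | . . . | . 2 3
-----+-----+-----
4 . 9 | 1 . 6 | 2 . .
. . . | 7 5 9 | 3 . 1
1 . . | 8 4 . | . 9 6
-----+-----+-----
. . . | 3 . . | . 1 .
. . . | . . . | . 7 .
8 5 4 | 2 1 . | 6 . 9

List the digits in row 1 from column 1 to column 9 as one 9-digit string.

r1c1 = 3: row 1 has {2,4,5,6,7,9}; col 1 has {1,4,8}; box has {4,6,7,9} → only 3 remains.
r1c8 = 8: row 1 has {2,3,4,5,6,7,9}; col 8 has {1,2,7,9}; box has {2,3,7,9} → only 8 remains.
r2c9 = 5: row 2 has {4,7,8,9}; col 9 has {1,3,6,7,9}; box has {2,3,7,8,9} → only 5 remains.
r3c1 = 5: row 3 has {2,3,9}; col 1 has {1,3,4,8}; box has {3,4,6,7,9} → only 5 remains.
r3c4 = 6: row 3 has {2,3,5,9}; col 4 has {1,2,3,4,7,8,9}; box has {2,4,5,8,9} → only 6 remains.
r3c5 = 7: row 3 has {2,3,5,6,9}; col 5 has {1,2,4,5,8}; box has {2,4,5,6,8,9} → only 7 remains.
r3c6 = 1: row 3 has {2,3,5,6,7,9}; col 6 has {5,6,9}; box has {2,4,5,6,7,8,9} → only 1 remains.
r3c7 = 4: row 3 has {1,2,3,5,6,7,9}; col 7 has {2,3,6,9}; box has {2,3,5,7,8,9} → only 4 remains.
r4c5 = 3: row 4 has {1,2,4,6,9}; col 5 has {1,2,4,5,7,8}; box has {1,4,5,6,7,8,9} → only 3 remains.
r4c8 = 5: row 4 has {1,2,3,4,6,9}; col 8 has {1,2,7,8,9}; box has {1,2,3,6,9} → only 5 remains.
r4c9 = 8: row 4 has {1,2,3,4,5,6,9}; col 9 has {1,3,5,6,7,9}; box has {1,2,3,5,6,9} → only 8 remains.
r5c8 = 4: row 5 has {1,3,5,7,9}; col 8 has {1,2,5,7,8,9}; box has {1,2,3,5,6,8,9} → only 4 remains.
r6c6 = 2: row 6 has {1,4,6,8,9}; col 6 has {1,5,6,9}; box has {1,3,4,5,6,7,8,9} → only 2 remains.
r6c7 = 7: row 6 has {1,2,4,6,8,9}; col 7 has {2,3,4,6,9}; box has {1,2,3,4,5,6,8,9} → only 7 remains.
r8c4 = 5: row 8 has {7}; col 4 has {1,2,3,4,6,7,8,9}; box has {1,2,3} → only 5 remains.
r8c7 = 8: row 8 has {5,7}; col 7 has {2,3,4,6,7,9}; box has {1,6,7,9} → only 8 remains.
r9c6 = 7: row 9 has {1,2,4,5,6,8,9}; col 6 has {1,2,5,6,9}; box has {1,2,3,5} → only 7 remains.
r9c8 = 3: row 9 has {1,2,4,5,6,7,8,9}; col 8 has {1,2,4,5,7,8,9}; box has {1,6,7,8,9} → only 3 remains.
r1c3 = 1: row 1 has {2,3,4,5,6,7,8,9}; col 3 has {4,7,9}; box has {3,4,5,6,7,9} → only 1 remains.

361425987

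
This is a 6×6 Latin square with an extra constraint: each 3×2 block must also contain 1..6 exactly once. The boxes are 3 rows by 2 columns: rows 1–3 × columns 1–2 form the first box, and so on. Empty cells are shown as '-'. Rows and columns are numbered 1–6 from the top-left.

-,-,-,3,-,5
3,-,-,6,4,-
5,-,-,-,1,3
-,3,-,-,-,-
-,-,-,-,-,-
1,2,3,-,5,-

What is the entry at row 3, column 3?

row 2, column 2 = 1 (sole candidate).
row 2, column 6 = 2 (sole candidate).
row 6, column 4 = 4 (sole candidate).
row 6, column 6 = 6 (sole candidate).
row 1, column 5 = 6 (sole candidate).
row 2, column 3 = 5 (sole candidate).
row 3, column 4 = 2 (sole candidate).
row 4, column 5 = 2 (sole candidate).
row 5, column 5 = 3 (sole candidate).
row 1, column 2 = 4 (sole candidate).
row 1, column 3 = 1 (sole candidate).
row 3, column 2 = 6 (sole candidate).
row 3, column 3 = 4: row 3 has {1,2,3,5,6}; col 3 has {1,3,5}; box has {1,2,3,5,6} → only 4 remains.

4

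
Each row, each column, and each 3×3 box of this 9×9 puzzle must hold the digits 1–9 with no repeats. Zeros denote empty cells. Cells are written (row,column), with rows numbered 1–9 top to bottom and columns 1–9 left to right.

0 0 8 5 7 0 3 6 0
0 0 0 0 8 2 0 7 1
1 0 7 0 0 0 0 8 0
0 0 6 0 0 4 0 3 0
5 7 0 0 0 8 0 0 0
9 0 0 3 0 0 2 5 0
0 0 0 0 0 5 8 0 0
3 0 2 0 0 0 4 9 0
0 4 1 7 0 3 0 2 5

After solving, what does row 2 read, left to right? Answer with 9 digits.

(6,3) = 4: row 6 has {2,3,5,9}; col 3 has {1,2,6,7,8}; box has {5,6,7,9} → only 4 remains.
(7,3) = 9: row 7 has {5,8}; col 3 has {1,2,4,6,7,8}; box has {1,2,3,4} → only 9 remains.
(7,8) = 1: row 7 has {5,8,9}; col 8 has {2,3,5,6,7,8,9}; box has {2,4,5,8,9} → only 1 remains.
(9,7) = 6: row 9 has {1,2,3,4,5,7}; col 7 has {2,3,4,8}; box has {1,2,4,5,8,9} → only 6 remains.
(5,3) = 3: row 5 has {5,7,8}; col 3 has {1,2,4,6,7,8,9}; box has {4,5,6,7,9} → only 3 remains.
(5,8) = 4: row 5 has {3,5,7,8}; col 8 has {1,2,3,5,6,7,8,9}; box has {2,3,5} → only 4 remains.
(7,2) = 6: row 7 has {1,5,8,9}; col 2 has {4,7}; box has {1,2,3,4,9} → only 6 remains.
(8,9) = 7: row 8 has {2,3,4,9}; col 9 has {1,5}; box has {1,2,4,5,6,8,9} → only 7 remains.
(9,1) = 8: row 9 has {1,2,3,4,5,6,7}; col 1 has {1,3,5,9}; box has {1,2,3,4,6,9} → only 8 remains.
(9,5) = 9: row 9 has {1,2,3,4,5,6,7,8}; col 5 has {7,8}; box has {3,5,7} → only 9 remains.
(2,3) = 5: row 2 has {1,2,7,8}; col 3 has {1,2,3,4,6,7,8,9}; box has {1,7,8} → only 5 remains.
(2,7) = 9: row 2 has {1,2,5,7,8}; col 7 has {2,3,4,6,8}; box has {1,3,6,7,8} → only 9 remains.
(3,7) = 5: row 3 has {1,7,8}; col 7 has {2,3,4,6,8,9}; box has {1,3,6,7,8,9} → only 5 remains.
(4,1) = 2: row 4 has {3,4,6}; col 1 has {1,3,5,8,9}; box has {3,4,5,6,7,9} → only 2 remains.
(5,7) = 1: row 5 has {3,4,5,7,8}; col 7 has {2,3,4,5,6,8,9}; box has {2,3,4,5} → only 1 remains.
(7,1) = 7: row 7 has {1,5,6,8,9}; col 1 has {1,2,3,5,8,9}; box has {1,2,3,4,6,8,9} → only 7 remains.
(7,9) = 3: row 7 has {1,5,6,7,8,9}; col 9 has {1,5,7}; box has {1,2,4,5,6,7,8,9} → only 3 remains.
(8,2) = 5: row 8 has {2,3,4,7,9}; col 2 has {4,6,7}; box has {1,2,3,4,6,7,8,9} → only 5 remains.
(1,1) = 4: row 1 has {3,5,6,7,8}; col 1 has {1,2,3,5,7,8,9}; box has {1,5,7,8} → only 4 remains.
(1,9) = 2: row 1 has {3,4,5,6,7,8}; col 9 has {1,3,5,7}; box has {1,3,5,6,7,8,9} → only 2 remains.
(2,1) = 6: row 2 has {1,2,5,7,8,9}; col 1 has {1,2,3,4,5,7,8,9}; box has {1,4,5,7,8} → only 6 remains.
(2,2) = 3: row 2 has {1,2,5,6,7,8,9}; col 2 has {4,5,6,7}; box has {1,4,5,6,7,8} → only 3 remains.
(2,4) = 4: row 2 has {1,2,3,5,6,7,8,9}; col 4 has {3,5,7}; box has {2,5,7,8} → only 4 remains.

635482971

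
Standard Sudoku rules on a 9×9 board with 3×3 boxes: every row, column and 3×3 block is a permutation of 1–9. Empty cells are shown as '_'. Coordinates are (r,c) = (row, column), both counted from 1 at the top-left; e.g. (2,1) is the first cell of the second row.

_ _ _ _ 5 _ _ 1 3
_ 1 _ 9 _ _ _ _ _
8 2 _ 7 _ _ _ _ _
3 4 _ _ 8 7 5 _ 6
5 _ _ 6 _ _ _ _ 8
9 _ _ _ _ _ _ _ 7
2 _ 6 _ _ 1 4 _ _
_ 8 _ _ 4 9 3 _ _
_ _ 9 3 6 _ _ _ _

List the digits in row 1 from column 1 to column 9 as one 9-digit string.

(5,2) = 7 (sole candidate).
(6,2) = 6 (sole candidate).
(7,5) = 7 (sole candidate).
(9,2) = 5 (sole candidate).
(1,2) = 9: row 1 has {1,3,5}; col 2 has {1,2,4,5,6,7,8}; box has {1,2,8} → only 9 remains.
(7,2) = 3 (sole candidate).
(3,5) = 1 (hidden single in row 3).
(4,8) = 9 (hidden single in row 4).
(5,5) = 9 (hidden single in row 5).
(6,3) = 8 (hidden single in row 6).
(7,9) = 9 (hidden single in row 7).
(3,7) = 9 (hidden single in row 3).
(8,8) = 6 (hidden single in row 8).
(3,6) = 6 (hidden single in row 3).
(3,3) = 3 (hidden single in row 3).
(9,1) = 4 (hidden single in row 9).
(8,1) = 1 (hidden single in column 1).
(8,3) = 7 (sole candidate).
(1,3) = 4: row 1 has {1,3,5,9}; col 3 has {3,6,7,8,9}; box has {1,2,3,8,9} → only 4 remains.
(2,3) = 5 (sole candidate).
(6,4) = 4 (hidden single in column 4).
(5,8) = 4 (hidden single in row 5).
(3,8) = 5 (sole candidate).
(3,9) = 4 (sole candidate).
(7,8) = 8 (sole candidate).
(2,9) = 2 (sole candidate).
(7,4) = 5 (sole candidate).
(8,4) = 2 (sole candidate).
(8,9) = 5 (sole candidate).
(9,6) = 8 (sole candidate).
(9,9) = 1 (sole candidate).
(1,4) = 8: row 1 has {1,3,4,5,9}; col 4 has {2,3,4,5,6,7,9}; box has {1,5,6,7,9} → only 8 remains.
(1,6) = 2: row 1 has {1,3,4,5,8,9}; col 6 has {1,6,7,8,9}; box has {1,5,6,7,8,9} → only 2 remains.
(2,5) = 3 (sole candidate).
(2,6) = 4 (sole candidate).
(2,8) = 7 (sole candidate).
(4,4) = 1 (sole candidate).
(5,6) = 3 (sole candidate).
(6,5) = 2 (sole candidate).
(6,6) = 5 (sole candidate).
(6,7) = 1 (sole candidate).
(6,8) = 3 (sole candidate).
(9,8) = 2 (sole candidate).
(1,7) = 6: row 1 has {1,2,3,4,5,8,9}; col 7 has {1,3,4,5,9}; box has {1,2,3,4,5,7,9} → only 6 remains.
(2,1) = 6 (sole candidate).
(2,7) = 8 (sole candidate).
(4,3) = 2 (sole candidate).
(5,3) = 1 (sole candidate).
(5,7) = 2 (sole candidate).
(9,7) = 7 (sole candidate).
(1,1) = 7: row 1 has {1,2,3,4,5,6,8,9}; col 1 has {1,2,3,4,5,6,8,9}; box has {1,2,3,4,5,6,8,9} → only 7 remains.

794852613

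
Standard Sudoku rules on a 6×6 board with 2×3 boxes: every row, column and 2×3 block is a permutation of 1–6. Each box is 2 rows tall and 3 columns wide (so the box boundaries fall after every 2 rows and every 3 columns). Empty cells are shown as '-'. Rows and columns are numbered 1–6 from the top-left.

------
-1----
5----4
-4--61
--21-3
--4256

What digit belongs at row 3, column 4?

3

row 3, column 4 = 3: row 3 has {4,5}; col 4 has {1,2}; box has {1,4,6} → only 3 remains.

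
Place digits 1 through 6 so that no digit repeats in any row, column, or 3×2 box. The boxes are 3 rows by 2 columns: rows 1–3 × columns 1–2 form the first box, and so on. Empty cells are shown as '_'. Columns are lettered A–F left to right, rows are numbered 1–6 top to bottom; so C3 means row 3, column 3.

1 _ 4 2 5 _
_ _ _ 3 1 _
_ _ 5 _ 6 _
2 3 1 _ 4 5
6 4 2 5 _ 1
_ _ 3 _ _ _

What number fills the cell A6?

5

B1 = 6 (sole candidate).
F1 = 3 (sole candidate).
C2 = 6 (sole candidate).
B3 = 2 (sole candidate).
D3 = 1 (sole candidate).
F3 = 4 (sole candidate).
D4 = 6 (sole candidate).
E5 = 3 (sole candidate).
A6 = 5: row 6 has {3}; col 1 has {1,2,6}; box has {2,3,4,6} → only 5 remains.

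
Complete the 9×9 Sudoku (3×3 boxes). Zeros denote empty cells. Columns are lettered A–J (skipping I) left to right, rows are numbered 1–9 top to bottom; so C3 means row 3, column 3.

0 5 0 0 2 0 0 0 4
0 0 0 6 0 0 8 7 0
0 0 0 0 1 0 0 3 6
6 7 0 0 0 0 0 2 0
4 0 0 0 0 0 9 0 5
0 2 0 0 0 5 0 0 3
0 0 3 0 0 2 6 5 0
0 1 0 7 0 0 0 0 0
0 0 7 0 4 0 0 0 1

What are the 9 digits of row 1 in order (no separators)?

G1 = 1: row 1 has {2,4,5}; col 7 has {6,8,9}; box has {3,4,6,7,8} → only 1 remains.
H1 = 9: row 1 has {1,2,4,5}; col 8 has {2,3,5,7}; box has {1,3,4,6,7,8} → only 9 remains.
J2 = 2: row 2 has {6,7,8}; col 9 has {1,3,4,5,6}; box has {1,3,4,6,7,8,9} → only 2 remains.
G3 = 5: row 3 has {1,3,6}; col 7 has {1,6,8,9}; box has {1,2,3,4,6,7,8,9} → only 5 remains.
G4 = 4: row 4 has {2,6,7}; col 7 has {1,5,6,8,9}; box has {2,3,5,9} → only 4 remains.
J4 = 8: row 4 has {2,4,6,7}; col 9 has {1,2,3,4,5,6}; box has {2,3,4,5,9} → only 8 remains.
G6 = 7: row 6 has {2,3,5}; col 7 has {1,4,5,6,8,9}; box has {2,3,4,5,8,9} → only 7 remains.
J8 = 9: row 8 has {1,7}; col 9 has {1,2,3,4,5,6,8}; box has {1,5,6} → only 9 remains.
H9 = 8: row 9 has {1,4,7}; col 8 has {2,3,5,7,9}; box has {1,5,6,9} → only 8 remains.
J7 = 7: row 7 has {2,3,5,6}; col 9 has {1,2,3,4,5,6,8,9}; box has {1,5,6,8,9} → only 7 remains.
H8 = 4: row 8 has {1,7,9}; col 8 has {2,3,5,7,8,9}; box has {1,5,6,7,8,9} → only 4 remains.
C1 = 6: in row 1, 6 can only go here (every other open cell in that row sees a 6).
E2 = 5: in row 2, 5 can only go here (every other open cell in that row sees a 5).
C4 = 5: in row 4, 5 can only go here (every other open cell in that row sees a 5).
D5 = 2: in row 5, 2 can only go here (every other open cell in that row sees a 2).
D6 = 4: in row 6, 4 can only go here (every other open cell in that row sees a 4).
D7 = 1: in row 7, 1 can only go here (every other open cell in that row sees a 1).
B7 = 4: in row 7, 4 can only go here (every other open cell in that row sees a 4).
F4 = 1: in row 4, 1 can only go here (every other open cell in that row sees a 1).
A8 = 5: in row 8, 5 can only go here (every other open cell in that row sees a 5).
D9 = 5: in row 9, 5 can only go here (every other open cell in that row sees a 5).
B9 = 6: in column 2, 6 can only go here (every other open cell in that column sees a 6).
E5 = 7: in column 5, 7 can only go here (every other open cell in that column sees a 7).
B5 = 3: in box 4, 3 can only go here (every other open cell in that box sees a 3).
B2 = 9: row 2 has {2,5,6,7,8}; col 2 has {1,2,3,4,5,6,7}; box has {5,6} → only 9 remains.
B3 = 8: row 3 has {1,3,5,6}; col 2 has {1,2,3,4,5,6,7,9}; box has {5,6,9} → only 8 remains.
D3 = 9: row 3 has {1,3,5,6,8}; col 4 has {1,2,4,5,6,7}; box has {1,2,5,6} → only 9 remains.
D4 = 3: row 4 has {1,2,4,5,6,7,8}; col 4 has {1,2,4,5,6,7,9}; box has {1,2,4,5,7} → only 3 remains.
E4 = 9: row 4 has {1,2,3,4,5,6,7,8}; col 5 has {1,2,4,5,7}; box has {1,2,3,4,5,7} → only 9 remains.
E7 = 8: row 7 has {1,2,3,4,5,6,7}; col 5 has {1,2,4,5,7,9}; box has {1,2,4,5,7} → only 8 remains.
D1 = 8: row 1 has {1,2,4,5,6,9}; col 4 has {1,2,3,4,5,6,7,9}; box has {1,2,5,6,9} → only 8 remains.
E6 = 6: row 6 has {2,3,4,5,7}; col 5 has {1,2,4,5,7,8,9}; box has {1,2,3,4,5,7,9} → only 6 remains.
H6 = 1: row 6 has {2,3,4,5,6,7}; col 8 has {2,3,4,5,7,8,9}; box has {2,3,4,5,7,8,9} → only 1 remains.
A7 = 9: row 7 has {1,2,3,4,5,6,7,8}; col 1 has {4,5,6}; box has {1,3,4,5,6,7} → only 9 remains.
E8 = 3: row 8 has {1,4,5,7,9}; col 5 has {1,2,4,5,6,7,8,9}; box has {1,2,4,5,7,8} → only 3 remains.
F8 = 6: row 8 has {1,3,4,5,7,9}; col 6 has {1,2,5}; box has {1,2,3,4,5,7,8} → only 6 remains.
G8 = 2: row 8 has {1,3,4,5,6,7,9}; col 7 has {1,4,5,6,7,8,9}; box has {1,4,5,6,7,8,9} → only 2 remains.
A9 = 2: row 9 has {1,4,5,6,7,8}; col 1 has {4,5,6,9}; box has {1,3,4,5,6,7,9} → only 2 remains.
F9 = 9: row 9 has {1,2,4,5,6,7,8}; col 6 has {1,2,5,6}; box has {1,2,3,4,5,6,7,8} → only 9 remains.
G9 = 3: row 9 has {1,2,4,5,6,7,8,9}; col 7 has {1,2,4,5,6,7,8,9}; box has {1,2,4,5,6,7,8,9} → only 3 remains.
A3 = 7: row 3 has {1,3,5,6,8,9}; col 1 has {2,4,5,6,9}; box has {5,6,8,9} → only 7 remains.
F3 = 4: row 3 has {1,3,5,6,7,8,9}; col 6 has {1,2,5,6,9}; box has {1,2,5,6,8,9} → only 4 remains.
F5 = 8: row 5 has {2,3,4,5,7,9}; col 6 has {1,2,4,5,6,9}; box has {1,2,3,4,5,6,7,9} → only 8 remains.
H5 = 6: row 5 has {2,3,4,5,7,8,9}; col 8 has {1,2,3,4,5,7,8,9}; box has {1,2,3,4,5,7,8,9} → only 6 remains.
A6 = 8: row 6 has {1,2,3,4,5,6,7}; col 1 has {2,4,5,6,7,9}; box has {2,3,4,5,6,7} → only 8 remains.
C6 = 9: row 6 has {1,2,3,4,5,6,7,8}; col 3 has {3,5,6,7}; box has {2,3,4,5,6,7,8} → only 9 remains.
C8 = 8: row 8 has {1,2,3,4,5,6,7,9}; col 3 has {3,5,6,7,9}; box has {1,2,3,4,5,6,7,9} → only 8 remains.
A1 = 3: row 1 has {1,2,4,5,6,8,9}; col 1 has {2,4,5,6,7,8,9}; box has {5,6,7,8,9} → only 3 remains.
F1 = 7: row 1 has {1,2,3,4,5,6,8,9}; col 6 has {1,2,4,5,6,8,9}; box has {1,2,4,5,6,8,9} → only 7 remains.

356827194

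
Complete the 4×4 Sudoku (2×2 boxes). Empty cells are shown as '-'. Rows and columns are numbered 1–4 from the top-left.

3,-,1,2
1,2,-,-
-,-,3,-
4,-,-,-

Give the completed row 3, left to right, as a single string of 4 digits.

2134

r1c2 = 4: row 1 has {1,2,3}; col 2 has {2}; box has {1,2,3} → only 4 remains.
r2c3 = 4: row 2 has {1,2}; col 3 has {1,3}; box has {1,2} → only 4 remains.
r2c4 = 3: row 2 has {1,2,4}; col 4 has {2}; box has {1,2,4} → only 3 remains.
r3c1 = 2: row 3 has {3}; col 1 has {1,3,4}; box has {4} → only 2 remains.
r3c2 = 1: row 3 has {2,3}; col 2 has {2,4}; box has {2,4} → only 1 remains.
r3c4 = 4: row 3 has {1,2,3}; col 4 has {2,3}; box has {3} → only 4 remains.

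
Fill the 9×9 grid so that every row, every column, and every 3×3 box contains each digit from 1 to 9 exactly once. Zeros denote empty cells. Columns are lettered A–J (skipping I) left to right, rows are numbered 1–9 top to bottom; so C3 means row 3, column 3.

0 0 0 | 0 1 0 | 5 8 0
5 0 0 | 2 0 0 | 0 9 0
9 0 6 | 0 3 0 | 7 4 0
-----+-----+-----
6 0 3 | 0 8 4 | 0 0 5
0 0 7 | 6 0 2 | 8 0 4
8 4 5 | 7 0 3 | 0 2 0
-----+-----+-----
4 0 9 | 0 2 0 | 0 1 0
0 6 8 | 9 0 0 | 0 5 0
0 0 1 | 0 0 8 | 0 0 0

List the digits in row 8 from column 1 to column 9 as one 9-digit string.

368941257

D1 = 4: row 1 has {1,5,8}; col 4 has {2,6,7,9}; box has {1,2,3} → only 4 remains.
C2 = 4: row 2 has {2,5,9}; col 3 has {1,3,5,6,7,8,9}; box has {5,6,9} → only 4 remains.
F3 = 5: row 3 has {3,4,6,7,9}; col 6 has {2,3,4,8}; box has {1,2,3,4} → only 5 remains.
D4 = 1: row 4 has {3,4,5,6,8}; col 4 has {2,4,6,7,9}; box has {2,3,4,6,7,8} → only 1 remains.
G4 = 9: row 4 has {1,3,4,5,6,8}; col 7 has {5,7,8}; box has {2,4,5,8} → only 9 remains.
H4 = 7: row 4 has {1,3,4,5,6,8,9}; col 8 has {1,2,4,5,8,9}; box has {2,4,5,8,9} → only 7 remains.
A5 = 1: row 5 has {2,4,6,7,8}; col 1 has {4,5,6,8,9}; box has {3,4,5,6,7,8} → only 1 remains.
B5 = 9: row 5 has {1,2,4,6,7,8}; col 2 has {4,6}; box has {1,3,4,5,6,7,8} → only 9 remains.
E5 = 5: row 5 has {1,2,4,6,7,8,9}; col 5 has {1,2,3,8}; box has {1,2,3,4,6,7,8} → only 5 remains.
H5 = 3: row 5 has {1,2,4,5,6,7,8,9}; col 8 has {1,2,4,5,7,8,9}; box has {2,4,5,7,8,9} → only 3 remains.
E6 = 9: row 6 has {2,3,4,5,7,8}; col 5 has {1,2,3,5,8}; box has {1,2,3,4,5,6,7,8} → only 9 remains.
H9 = 6: row 9 has {1,8}; col 8 has {1,2,3,4,5,7,8,9}; box has {1,5} → only 6 remains.
C1 = 2: row 1 has {1,4,5,8}; col 3 has {1,3,4,5,6,7,8,9}; box has {4,5,6,9} → only 2 remains.
D3 = 8: row 3 has {3,4,5,6,7,9}; col 4 has {1,2,4,6,7,9}; box has {1,2,3,4,5} → only 8 remains.
B4 = 2: row 4 has {1,3,4,5,6,7,8,9}; col 2 has {4,6,9}; box has {1,3,4,5,6,7,8,9} → only 2 remains.
G7 = 3: row 7 has {1,2,4,9}; col 7 has {5,7,8,9}; box has {1,5,6} → only 3 remains.
B3 = 1: row 3 has {3,4,5,6,7,8,9}; col 2 has {2,4,6,9}; box has {2,4,5,6,9} → only 1 remains.
J3 = 2: row 3 has {1,3,4,5,6,7,8,9}; col 9 has {4,5}; box has {4,5,7,8,9} → only 2 remains.
D7 = 5: row 7 has {1,2,3,4,9}; col 4 has {1,2,4,6,7,8,9}; box has {2,8,9} → only 5 remains.
J8 = 7: row 8 has {5,6,8,9}; col 9 has {2,4,5}; box has {1,3,5,6} → only 7 remains.
D9 = 3: row 9 has {1,6,8}; col 4 has {1,2,4,5,6,7,8,9}; box has {2,5,8,9} → only 3 remains.
J9 = 9: row 9 has {1,3,6,8}; col 9 has {2,4,5,7}; box has {1,3,5,6,7} → only 9 remains.
B7 = 7: row 7 has {1,2,3,4,5,9}; col 2 has {1,2,4,6,9}; box has {1,4,6,8,9} → only 7 remains.
F7 = 6: row 7 has {1,2,3,4,5,7,9}; col 6 has {2,3,4,5,8}; box has {2,3,5,8,9} → only 6 remains.
J7 = 8: row 7 has {1,2,3,4,5,6,7,9}; col 9 has {2,4,5,7,9}; box has {1,3,5,6,7,9} → only 8 remains.
E8 = 4: row 8 has {5,6,7,8,9}; col 5 has {1,2,3,5,8,9}; box has {2,3,5,6,8,9} → only 4 remains.
F8 = 1: row 8 has {4,5,6,7,8,9}; col 6 has {2,3,4,5,6,8}; box has {2,3,4,5,6,8,9} → only 1 remains.
G8 = 2: row 8 has {1,4,5,6,7,8,9}; col 7 has {3,5,7,8,9}; box has {1,3,5,6,7,8,9} → only 2 remains.
A9 = 2: row 9 has {1,3,6,8,9}; col 1 has {1,4,5,6,8,9}; box has {1,4,6,7,8,9} → only 2 remains.
B9 = 5: row 9 has {1,2,3,6,8,9}; col 2 has {1,2,4,6,7,9}; box has {1,2,4,6,7,8,9} → only 5 remains.
E9 = 7: row 9 has {1,2,3,5,6,8,9}; col 5 has {1,2,3,4,5,8,9}; box has {1,2,3,4,5,6,8,9} → only 7 remains.
G9 = 4: row 9 has {1,2,3,5,6,7,8,9}; col 7 has {2,3,5,7,8,9}; box has {1,2,3,5,6,7,8,9} → only 4 remains.
B1 = 3: row 1 has {1,2,4,5,8}; col 2 has {1,2,4,5,6,7,9}; box has {1,2,4,5,6,9} → only 3 remains.
J1 = 6: row 1 has {1,2,3,4,5,8}; col 9 has {2,4,5,7,8,9}; box has {2,4,5,7,8,9} → only 6 remains.
B2 = 8: row 2 has {2,4,5,9}; col 2 has {1,2,3,4,5,6,7,9}; box has {1,2,3,4,5,6,9} → only 8 remains.
E2 = 6: row 2 has {2,4,5,8,9}; col 5 has {1,2,3,4,5,7,8,9}; box has {1,2,3,4,5,8} → only 6 remains.
F2 = 7: row 2 has {2,4,5,6,8,9}; col 6 has {1,2,3,4,5,6,8}; box has {1,2,3,4,5,6,8} → only 7 remains.
G2 = 1: row 2 has {2,4,5,6,7,8,9}; col 7 has {2,3,4,5,7,8,9}; box has {2,4,5,6,7,8,9} → only 1 remains.
J2 = 3: row 2 has {1,2,4,5,6,7,8,9}; col 9 has {2,4,5,6,7,8,9}; box has {1,2,4,5,6,7,8,9} → only 3 remains.
G6 = 6: row 6 has {2,3,4,5,7,8,9}; col 7 has {1,2,3,4,5,7,8,9}; box has {2,3,4,5,7,8,9} → only 6 remains.
J6 = 1: row 6 has {2,3,4,5,6,7,8,9}; col 9 has {2,3,4,5,6,7,8,9}; box has {2,3,4,5,6,7,8,9} → only 1 remains.
A8 = 3: row 8 has {1,2,4,5,6,7,8,9}; col 1 has {1,2,4,5,6,8,9}; box has {1,2,4,5,6,7,8,9} → only 3 remains.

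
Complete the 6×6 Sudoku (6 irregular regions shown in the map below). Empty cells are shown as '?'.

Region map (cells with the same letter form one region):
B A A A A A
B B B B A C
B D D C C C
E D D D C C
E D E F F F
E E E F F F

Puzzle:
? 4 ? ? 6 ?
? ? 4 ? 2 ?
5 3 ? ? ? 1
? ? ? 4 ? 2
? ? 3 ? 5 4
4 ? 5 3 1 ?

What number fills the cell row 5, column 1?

row 1, column 3 = 1: row 1 has {4,6}; col 3 has {3,4,5}; region has {2,4,6} → only 1 remains.
row 1, column 4 = 5: row 1 has {1,4,6}; col 4 has {3,4}; region has {1,2,4,6} → only 5 remains.
row 1, column 6 = 3: row 1 has {1,4,5,6}; col 6 has {1,2,4}; region has {1,2,4,5,6} → only 3 remains.
row 3, column 4 = 6: row 3 has {1,3,5}; col 4 has {3,4,5}; region has {1,2} → only 6 remains.
row 3, column 5 = 4: row 3 has {1,3,5,6}; col 5 has {1,2,5,6}; region has {1,2,6} → only 4 remains.
row 4, column 3 = 6: row 4 has {2,4}; col 3 has {1,3,4,5}; region has {3,4} → only 6 remains.
row 4, column 5 = 3: row 4 has {2,4,6}; col 5 has {1,2,4,5,6}; region has {1,2,4,6} → only 3 remains.
row 5, column 4 = 2: row 5 has {3,4,5}; col 4 has {3,4,5,6}; region has {1,3,4,5} → only 2 remains.
row 6, column 6 = 6: row 6 has {1,3,4,5}; col 6 has {1,2,3,4}; region has {1,2,3,4,5} → only 6 remains.
row 1, column 1 = 2: row 1 has {1,3,4,5,6}; col 1 has {4,5}; region has {4,5} → only 2 remains.
row 2, column 4 = 1: row 2 has {2,4}; col 4 has {2,3,4,5,6}; region has {2,4,5} → only 1 remains.
row 2, column 6 = 5: row 2 has {1,2,4}; col 6 has {1,2,3,4,6}; region has {1,2,3,4,6} → only 5 remains.
row 3, column 3 = 2: row 3 has {1,3,4,5,6}; col 3 has {1,3,4,5,6}; region has {3,4,6} → only 2 remains.
row 4, column 1 = 1: row 4 has {2,3,4,6}; col 1 has {2,4,5}; region has {3,4,5} → only 1 remains.
row 4, column 2 = 5: row 4 has {1,2,3,4,6}; col 2 has {3,4}; region has {2,3,4,6} → only 5 remains.
row 5, column 1 = 6: row 5 has {2,3,4,5}; col 1 has {1,2,4,5}; region has {1,3,4,5} → only 6 remains.

6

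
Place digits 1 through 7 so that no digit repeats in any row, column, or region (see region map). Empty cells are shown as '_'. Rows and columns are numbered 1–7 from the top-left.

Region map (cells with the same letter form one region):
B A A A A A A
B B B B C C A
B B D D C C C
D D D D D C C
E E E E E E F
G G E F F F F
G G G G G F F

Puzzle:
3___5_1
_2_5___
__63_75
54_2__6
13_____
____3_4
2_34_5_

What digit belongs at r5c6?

r3c1 = 4: row 3 has {3,5,6,7}; col 1 has {1,2,3,5}; region has {2,3,5} → only 4 remains.
r3c2 = 1: row 3 has {3,4,5,6,7}; col 2 has {2,3,4}; region has {2,3,4,5} → only 1 remains.
r3c5 = 2: row 3 has {1,3,4,5,6,7}; col 5 has {3,5}; region has {5,6,7} → only 2 remains.
r7c7 = 7: row 7 has {2,3,4,5}; col 7 has {1,4,5,6}; region has {3,4,5} → only 7 remains.
r2c3 = 7: row 2 has {2,5}; col 3 has {3,6}; region has {1,2,3,4,5} → only 7 remains.
r2c7 = 3: row 2 has {2,5,7}; col 7 has {1,4,5,6,7}; region has {1,5} → only 3 remains.
r4c3 = 1: row 4 has {2,4,5,6}; col 3 has {3,6,7}; region has {2,3,4,5,6} → only 1 remains.
r4c5 = 7: row 4 has {1,2,4,5,6}; col 5 has {2,3,5}; region has {1,2,3,4,5,6} → only 7 remains.
r4c6 = 3: row 4 has {1,2,4,5,6,7}; col 6 has {5,7}; region has {2,5,6,7} → only 3 remains.
r5c7 = 2: row 5 has {1,3}; col 7 has {1,3,4,5,6,7}; region has {3,4,5,7} → only 2 remains.
r7c2 = 6: row 7 has {2,3,4,5,7}; col 2 has {1,2,3,4}; region has {2,3,4} → only 6 remains.
r7c5 = 1: row 7 has {2,3,4,5,6,7}; col 5 has {2,3,5,7}; region has {2,3,4,6} → only 1 remains.
r1c2 = 7: row 1 has {1,3,5}; col 2 has {1,2,3,4,6}; region has {1,3,5} → only 7 remains.
r1c4 = 6: row 1 has {1,3,5,7}; col 4 has {2,3,4,5}; region has {1,3,5,7} → only 6 remains.
r2c1 = 6: row 2 has {2,3,5,7}; col 1 has {1,2,3,4,5}; region has {1,2,3,4,5,7} → only 6 remains.
r2c5 = 4: row 2 has {2,3,5,6,7}; col 5 has {1,2,3,5,7}; region has {2,3,5,6,7} → only 4 remains.
r2c6 = 1: row 2 has {2,3,4,5,6,7}; col 6 has {3,5,7}; region has {2,3,4,5,6,7} → only 1 remains.
r5c4 = 7: row 5 has {1,2,3}; col 4 has {2,3,4,5,6}; region has {1,3} → only 7 remains.
r5c5 = 6: row 5 has {1,2,3,7}; col 5 has {1,2,3,4,5,7}; region has {1,3,7} → only 6 remains.
r5c6 = 4: row 5 has {1,2,3,6,7}; col 6 has {1,3,5,7}; region has {1,3,6,7} → only 4 remains.

4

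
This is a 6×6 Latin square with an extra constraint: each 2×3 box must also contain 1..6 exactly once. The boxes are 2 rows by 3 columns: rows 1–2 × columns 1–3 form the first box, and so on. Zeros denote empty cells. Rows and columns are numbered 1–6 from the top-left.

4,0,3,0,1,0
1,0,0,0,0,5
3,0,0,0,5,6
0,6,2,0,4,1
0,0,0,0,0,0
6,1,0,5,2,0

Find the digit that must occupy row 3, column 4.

2

row 1, column 6 = 2: row 1 has {1,3,4}; col 6 has {1,5,6}; box has {1,5} → only 2 remains.
row 2, column 2 = 2: row 2 has {1,5}; col 2 has {1,6}; box has {1,3,4} → only 2 remains.
row 2, column 3 = 6: row 2 has {1,2,5}; col 3 has {2,3}; box has {1,2,3,4} → only 6 remains.
row 2, column 5 = 3: row 2 has {1,2,5,6}; col 5 has {1,2,4,5}; box has {1,2,5} → only 3 remains.
row 3, column 2 = 4: row 3 has {3,5,6}; col 2 has {1,2,6}; box has {2,3,6} → only 4 remains.
row 3, column 3 = 1: row 3 has {3,4,5,6}; col 3 has {2,3,6}; box has {2,3,4,6} → only 1 remains.
row 3, column 4 = 2: row 3 has {1,3,4,5,6}; col 4 has {5}; box has {1,4,5,6} → only 2 remains.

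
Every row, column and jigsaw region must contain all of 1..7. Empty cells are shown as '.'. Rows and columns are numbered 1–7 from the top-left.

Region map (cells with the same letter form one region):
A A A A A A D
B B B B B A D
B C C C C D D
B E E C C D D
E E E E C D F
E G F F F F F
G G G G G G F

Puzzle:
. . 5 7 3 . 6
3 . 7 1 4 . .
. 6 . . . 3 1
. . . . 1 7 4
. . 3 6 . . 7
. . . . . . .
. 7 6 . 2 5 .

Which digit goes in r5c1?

4

r4c3 = 2 (sole candidate).
r5c5 = 5 (sole candidate).
r5c6 = 2 (sole candidate).
r6c5 = 6 (sole candidate).
r7c7 = 3 (sole candidate).
r2c6 = 6 (sole candidate).
r2c7 = 5 (sole candidate).
r3c3 = 4 (sole candidate).
r3c4 = 2 (sole candidate).
r3c5 = 7 (sole candidate).
r4c2 = 5 (sole candidate).
r4c4 = 3 (sole candidate).
r6c3 = 1 (sole candidate).
r6c6 = 4 (sole candidate).
r6c7 = 2 (sole candidate).
r7c4 = 4 (sole candidate).
r1c6 = 1 (sole candidate).
r2c2 = 2 (sole candidate).
r3c1 = 5 (sole candidate).
r4c1 = 6 (sole candidate).
r6c1 = 7 (sole candidate).
r6c2 = 3 (sole candidate).
r6c4 = 5 (sole candidate).
r7c1 = 1 (sole candidate).
r1c2 = 4 (sole candidate).
r5c1 = 4: row 5 has {2,3,5,6,7}; col 1 has {1,3,5,6,7}; region has {2,3,5,6,7} → only 4 remains.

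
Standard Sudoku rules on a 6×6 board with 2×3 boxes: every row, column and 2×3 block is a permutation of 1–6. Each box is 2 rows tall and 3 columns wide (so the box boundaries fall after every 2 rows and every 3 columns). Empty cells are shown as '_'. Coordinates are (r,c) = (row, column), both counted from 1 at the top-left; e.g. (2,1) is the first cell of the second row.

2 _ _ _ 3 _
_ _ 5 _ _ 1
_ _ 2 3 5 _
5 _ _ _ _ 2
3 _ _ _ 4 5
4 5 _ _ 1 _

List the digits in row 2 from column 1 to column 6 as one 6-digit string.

635421

(2,1) = 6: row 2 has {1,5}; col 1 has {2,3,4,5}; box has {2,5} → only 6 remains.
(2,5) = 2: row 2 has {1,5,6}; col 5 has {1,3,4,5}; box has {1,3} → only 2 remains.
(3,1) = 1: row 3 has {2,3,5}; col 1 has {2,3,4,5,6}; box has {2,5} → only 1 remains.
(4,5) = 6: row 4 has {2,5}; col 5 has {1,2,3,4,5}; box has {2,3,5} → only 6 remains.
(6,3) = 6: row 6 has {1,4,5}; col 3 has {2,5}; box has {3,4,5} → only 6 remains.
(6,4) = 2: row 6 has {1,4,5,6}; col 4 has {3}; box has {1,4,5} → only 2 remains.
(6,6) = 3: row 6 has {1,2,4,5,6}; col 6 has {1,2,5}; box has {1,2,4,5} → only 3 remains.
(2,4) = 4: row 2 has {1,2,5,6}; col 4 has {2,3}; box has {1,2,3} → only 4 remains.
(3,6) = 4: row 3 has {1,2,3,5}; col 6 has {1,2,3,5}; box has {2,3,5,6} → only 4 remains.
(4,4) = 1: row 4 has {2,5,6}; col 4 has {2,3,4}; box has {2,3,4,5,6} → only 1 remains.
(5,3) = 1: row 5 has {3,4,5}; col 3 has {2,5,6}; box has {3,4,5,6} → only 1 remains.
(5,4) = 6: row 5 has {1,3,4,5}; col 4 has {1,2,3,4}; box has {1,2,3,4,5} → only 6 remains.
(1,3) = 4: row 1 has {2,3}; col 3 has {1,2,5,6}; box has {2,5,6} → only 4 remains.
(1,4) = 5: row 1 has {2,3,4}; col 4 has {1,2,3,4,6}; box has {1,2,3,4} → only 5 remains.
(1,6) = 6: row 1 has {2,3,4,5}; col 6 has {1,2,3,4,5}; box has {1,2,3,4,5} → only 6 remains.
(2,2) = 3: row 2 has {1,2,4,5,6}; col 2 has {5}; box has {2,4,5,6} → only 3 remains.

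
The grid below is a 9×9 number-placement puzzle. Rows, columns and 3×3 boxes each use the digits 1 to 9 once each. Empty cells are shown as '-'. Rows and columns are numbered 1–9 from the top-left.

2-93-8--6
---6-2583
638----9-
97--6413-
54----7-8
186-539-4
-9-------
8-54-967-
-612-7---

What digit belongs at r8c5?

r1c7 = 4 (sole candidate).
r1c8 = 1 (sole candidate).
r2c2 = 1 (sole candidate).
r3c7 = 2 (sole candidate).
r3c9 = 7 (sole candidate).
r4c3 = 2 (sole candidate).
r4c4 = 8 (sole candidate).
r4c9 = 5 (sole candidate).
r5c3 = 3 (sole candidate).
r5c6 = 1 (sole candidate).
r6c4 = 7 (sole candidate).
r6c8 = 2 (sole candidate).
r8c2 = 2 (sole candidate).
r8c9 = 1 (sole candidate).
r9c9 = 9 (sole candidate).
r1c2 = 5 (sole candidate).
r1c5 = 7 (sole candidate).
r3c6 = 5 (sole candidate).
r5c4 = 9 (sole candidate).
r5c5 = 2 (sole candidate).
r5c8 = 6 (sole candidate).
r7c6 = 6 (sole candidate).
r7c9 = 2 (sole candidate).
r8c5 = 3: row 8 has {1,2,4,5,6,7,8,9}; col 5 has {2,5,6,7}; box has {2,4,6,7,9} → only 3 remains.

3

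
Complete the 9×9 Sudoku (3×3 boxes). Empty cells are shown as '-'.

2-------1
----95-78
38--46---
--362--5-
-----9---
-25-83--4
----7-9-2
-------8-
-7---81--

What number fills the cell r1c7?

4

r1c5 = 3: row 1 has {1,2}; col 5 has {2,4,7,8,9}; box has {4,5,6,9} → only 3 remains.
r1c6 = 7: row 1 has {1,2,3}; col 6 has {3,5,6,8,9}; box has {3,4,5,6,9} → only 7 remains.
r1c4 = 8: row 1 has {1,2,3,7}; col 4 has {6}; box has {3,4,5,6,7,9} → only 8 remains.
r2c7 = 3: in row 2, 3 can only go here (every other open cell in that row sees a 3).
r2c4 = 2: in row 2, 2 can only go here (every other open cell in that row sees a 2).
r3c4 = 1: row 3 has {3,4,6,8}; col 4 has {2,6,8}; box has {2,3,4,5,6,7,8,9} → only 1 remains.
r6c4 = 7: row 6 has {2,3,4,5,8}; col 4 has {1,2,6,8}; box has {2,3,6,8,9} → only 7 remains.
r6c7 = 6: row 6 has {2,3,4,5,7,8}; col 7 has {1,3,9}; box has {4,5} → only 6 remains.
r3c3 = 7: in row 3, 7 can only go here (every other open cell in that row sees a 7).
r9c3 = 2: in row 9, 2 can only go here (every other open cell in that row sees a 2).
r8c6 = 2: in row 8, 2 can only go here (every other open cell in that row sees a 2).
r1c2 = 5: in box 1, 5 can only go here (every other open cell in that box sees a 5).
r1c7 = 4: row 1 has {1,2,3,5,7,8}; col 7 has {1,3,6,9}; box has {1,3,7,8} → only 4 remains.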